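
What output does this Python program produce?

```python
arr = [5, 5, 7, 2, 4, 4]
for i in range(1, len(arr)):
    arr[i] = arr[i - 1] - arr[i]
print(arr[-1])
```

-17

i=1: arr[1] = 5-5 = 0 → [5, 0, 7, 2, 4, 4]
i=2: arr[2] = 0-7 = -7 → [5, 0, -7, 2, 4, 4]
i=3: arr[3] = (-7)-2 = -9 → [5, 0, -7, -9, 4, 4]
i=4: arr[4] = (-9)-4 = -13 → [5, 0, -7, -9, -13, 4]
i=5: arr[5] = (-13)-4 = -17 → [5, 0, -7, -9, -13, -17]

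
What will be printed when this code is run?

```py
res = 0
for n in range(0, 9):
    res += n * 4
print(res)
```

n=0: res = 0+0*4 = 0
n=1: res = 0+1*4 = 4
n=2: res = 4+2*4 = 12
n=3: res = 12+3*4 = 24
n=4: res = 24+4*4 = 40
n=5: res = 40+5*4 = 60
n=6: res = 60+6*4 = 84
n=7: res = 84+7*4 = 112
n=8: res = 112+8*4 = 144

144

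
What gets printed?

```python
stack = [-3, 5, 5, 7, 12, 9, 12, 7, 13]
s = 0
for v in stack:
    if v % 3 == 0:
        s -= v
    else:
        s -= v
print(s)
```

-67

v=-3: %3==0, s = 0-(-3) = 3
v=5: not %3==0, s = 3-5 = -2
v=5: not %3==0, s = (-2)-5 = -7
v=7: not %3==0, s = (-7)-7 = -14
v=12: %3==0, s = (-14)-12 = -26
v=9: %3==0, s = (-26)-9 = -35
v=12: %3==0, s = (-35)-12 = -47
v=7: not %3==0, s = (-47)-7 = -54
v=13: not %3==0, s = (-54)-13 = -67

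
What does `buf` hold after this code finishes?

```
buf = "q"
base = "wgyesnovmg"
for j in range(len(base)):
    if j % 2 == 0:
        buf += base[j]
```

'qwysom'

j=0: add 'w' → 'qw'
j=1: skip
j=2: add 'y' → 'qwy'
j=3: skip
j=4: add 's' → 'qwys'
j=5: skip
j=6: add 'o' → 'qwyso'
j=7: skip
j=8: add 'm' → 'qwysom'
j=9: skip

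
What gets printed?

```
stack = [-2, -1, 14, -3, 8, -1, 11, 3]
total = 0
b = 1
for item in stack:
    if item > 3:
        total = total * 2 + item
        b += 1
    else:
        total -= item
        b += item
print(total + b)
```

118

item=-2: not >3, total = 0-(-2) = 2; b=-1
item=-1: not >3, total = 2-(-1) = 3; b=-2
item=14: >3, total = 3*2+14 = 20; b=-1
item=-3: not >3, total = 20-(-3) = 23; b=-4
item=8: >3, total = 23*2+8 = 54; b=-3
item=-1: not >3, total = 54-(-1) = 55; b=-4
item=11: >3, total = 55*2+11 = 121; b=-3
item=3: not >3, total = 121-3 = 118; b=0
total+b = 118+0 = 118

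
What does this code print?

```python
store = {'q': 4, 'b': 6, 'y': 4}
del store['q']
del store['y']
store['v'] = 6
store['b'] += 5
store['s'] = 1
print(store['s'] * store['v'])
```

del 'q' → {'b': 6, 'y': 4}
del 'y' → {'b': 6}
store['v'] = 6 → {'b': 6, 'v': 6}
store['b'] = 6+5 = 11 → {'b': 11, 'v': 6}
store['s'] = 1 → {'b': 11, 'v': 6, 's': 1}
store['s']*store['v'] = 1*6 = 6

6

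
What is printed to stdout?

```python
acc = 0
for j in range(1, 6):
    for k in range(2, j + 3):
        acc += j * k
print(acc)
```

j=1,k=2: acc = 0+2 = 2
j=1,k=3: acc = 2+3 = 5
j=2,k=2: acc = 5+4 = 9
j=2,k=3: acc = 9+6 = 15
j=2,k=4: acc = 15+8 = 23
j=3,k=2: acc = 23+6 = 29
j=3,k=3: acc = 29+9 = 38
j=3,k=4: acc = 38+12 = 50
j=3,k=5: acc = 50+15 = 65
j=4,k=2: acc = 65+8 = 73
j=4,k=3: acc = 73+12 = 85
j=4,k=4: acc = 85+16 = 101
j=4,k=5: acc = 101+20 = 121
j=4,k=6: acc = 121+24 = 145
j=5,k=2: acc = 145+10 = 155
j=5,k=3: acc = 155+15 = 170
j=5,k=4: acc = 170+20 = 190
j=5,k=5: acc = 190+25 = 215
j=5,k=6: acc = 215+30 = 245
j=5,k=7: acc = 245+35 = 280

280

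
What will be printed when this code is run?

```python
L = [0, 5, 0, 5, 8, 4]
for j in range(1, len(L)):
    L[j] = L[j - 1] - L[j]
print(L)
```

[0, -5, -5, -10, -18, -22]

j=1: L[1] = 0-5 = -5 → [0, -5, 0, 5, 8, 4]
j=2: L[2] = (-5)-0 = -5 → [0, -5, -5, 5, 8, 4]
j=3: L[3] = (-5)-5 = -10 → [0, -5, -5, -10, 8, 4]
j=4: L[4] = (-10)-8 = -18 → [0, -5, -5, -10, -18, 4]
j=5: L[5] = (-18)-4 = -22 → [0, -5, -5, -10, -18, -22]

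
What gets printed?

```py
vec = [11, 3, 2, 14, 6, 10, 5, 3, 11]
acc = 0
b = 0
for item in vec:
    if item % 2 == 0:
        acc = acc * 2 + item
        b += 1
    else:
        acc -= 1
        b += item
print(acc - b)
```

item=11: not even, acc = 0-1 = -1; b=11
item=3: not even, acc = (-1)-1 = -2; b=14
item=2: even, acc = (-2)*2+2 = -2; b=15
item=14: even, acc = (-2)*2+14 = 10; b=16
item=6: even, acc = 10*2+6 = 26; b=17
item=10: even, acc = 26*2+10 = 62; b=18
item=5: not even, acc = 62-1 = 61; b=23
item=3: not even, acc = 61-1 = 60; b=26
item=11: not even, acc = 60-1 = 59; b=37
acc-b = 59-37 = 22

22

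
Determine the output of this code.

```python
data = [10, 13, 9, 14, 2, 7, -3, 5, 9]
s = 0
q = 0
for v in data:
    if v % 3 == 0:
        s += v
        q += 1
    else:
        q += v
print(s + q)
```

v=10: not %3==0; q=10
v=13: not %3==0; q=23
v=9: %3==0, s = 0+9 = 9; q=24
v=14: not %3==0; q=38
v=2: not %3==0; q=40
v=7: not %3==0; q=47
v=-3: %3==0, s = 9+(-3) = 6; q=48
v=5: not %3==0; q=53
v=9: %3==0, s = 6+9 = 15; q=54
s+q = 15+54 = 69

69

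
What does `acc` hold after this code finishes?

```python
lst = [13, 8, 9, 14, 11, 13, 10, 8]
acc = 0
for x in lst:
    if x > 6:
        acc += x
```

86

x=13: >6, acc = 0+13 = 13
x=8: >6, acc = 13+8 = 21
x=9: >6, acc = 21+9 = 30
x=14: >6, acc = 30+14 = 44
x=11: >6, acc = 44+11 = 55
x=13: >6, acc = 55+13 = 68
x=10: >6, acc = 68+10 = 78
x=8: >6, acc = 78+8 = 86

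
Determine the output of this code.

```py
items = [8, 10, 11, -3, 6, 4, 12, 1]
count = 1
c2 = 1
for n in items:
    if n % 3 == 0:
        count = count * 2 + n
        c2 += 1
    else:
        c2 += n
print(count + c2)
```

58

n=8: not %3==0; c2=9
n=10: not %3==0; c2=19
n=11: not %3==0; c2=30
n=-3: %3==0, count = 1*2+(-3) = -1; c2=31
n=6: %3==0, count = (-1)*2+6 = 4; c2=32
n=4: not %3==0; c2=36
n=12: %3==0, count = 4*2+12 = 20; c2=37
n=1: not %3==0; c2=38
count+c2 = 20+38 = 58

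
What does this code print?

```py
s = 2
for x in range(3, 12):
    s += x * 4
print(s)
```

x=3: s = 2+3*4 = 14
x=4: s = 14+4*4 = 30
x=5: s = 30+5*4 = 50
x=6: s = 50+6*4 = 74
x=7: s = 74+7*4 = 102
x=8: s = 102+8*4 = 134
x=9: s = 134+9*4 = 170
x=10: s = 170+10*4 = 210
x=11: s = 210+11*4 = 254

254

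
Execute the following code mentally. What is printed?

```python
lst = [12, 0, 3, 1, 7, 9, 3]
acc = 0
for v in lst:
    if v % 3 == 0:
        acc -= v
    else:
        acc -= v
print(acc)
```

v=12: %3==0, acc = 0-12 = -12
v=0: %3==0, acc = (-12)-0 = -12
v=3: %3==0, acc = (-12)-3 = -15
v=1: not %3==0, acc = (-15)-1 = -16
v=7: not %3==0, acc = (-16)-7 = -23
v=9: %3==0, acc = (-23)-9 = -32
v=3: %3==0, acc = (-32)-3 = -35

-35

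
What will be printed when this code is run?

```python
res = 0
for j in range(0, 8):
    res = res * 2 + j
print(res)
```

j=0: res = 0*2+0 = 0
j=1: res = 0*2+1 = 1
j=2: res = 1*2+2 = 4
j=3: res = 4*2+3 = 11
j=4: res = 11*2+4 = 26
j=5: res = 26*2+5 = 57
j=6: res = 57*2+6 = 120
j=7: res = 120*2+7 = 247

247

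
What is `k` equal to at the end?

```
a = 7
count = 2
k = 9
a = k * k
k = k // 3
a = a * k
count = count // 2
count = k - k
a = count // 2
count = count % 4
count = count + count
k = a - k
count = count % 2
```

-3

a = 9*9 = 81
k = 9//3 = 3
a = 81*3 = 243
count = 2//2 = 1
count = 3-3 = 0
a = 0//2 = 0
count = 0%4 = 0
count = 0+0 = 0
k = 0-3 = -3
count = 0%2 = 0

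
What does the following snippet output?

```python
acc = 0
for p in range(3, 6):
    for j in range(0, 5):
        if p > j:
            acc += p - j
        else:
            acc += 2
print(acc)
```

37

p=3,j=0: 3>0, acc = 0+3 = 3
p=3,j=1: 3>1, acc = 3+2 = 5
p=3,j=2: 3>2, acc = 5+1 = 6
p=3,j=3: not 3>3, acc = 6+2 = 8
p=3,j=4: not 3>4, acc = 8+2 = 10
p=4,j=0: 4>0, acc = 10+4 = 14
p=4,j=1: 4>1, acc = 14+3 = 17
p=4,j=2: 4>2, acc = 17+2 = 19
p=4,j=3: 4>3, acc = 19+1 = 20
p=4,j=4: not 4>4, acc = 20+2 = 22
p=5,j=0: 5>0, acc = 22+5 = 27
p=5,j=1: 5>1, acc = 27+4 = 31
p=5,j=2: 5>2, acc = 31+3 = 34
p=5,j=3: 5>3, acc = 34+2 = 36
p=5,j=4: 5>4, acc = 36+1 = 37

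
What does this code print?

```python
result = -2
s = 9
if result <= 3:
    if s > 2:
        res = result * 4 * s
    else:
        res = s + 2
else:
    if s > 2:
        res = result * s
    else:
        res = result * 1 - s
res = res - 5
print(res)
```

result=-2, s=9
result <= 3 is True; s > 2 is True
→ res = result * 4 * s = -72
res = (-72)-5 = -77

-77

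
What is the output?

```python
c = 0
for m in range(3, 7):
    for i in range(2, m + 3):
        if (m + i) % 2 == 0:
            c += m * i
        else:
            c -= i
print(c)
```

m=3,i=2: odd sum, c = 0-2 = -2
m=3,i=3: even sum, c = (-2)+9 = 7
m=3,i=4: odd sum, c = 7-4 = 3
m=3,i=5: even sum, c = 3+15 = 18
m=4,i=2: even sum, c = 18+8 = 26
m=4,i=3: odd sum, c = 26-3 = 23
m=4,i=4: even sum, c = 23+16 = 39
m=4,i=5: odd sum, c = 39-5 = 34
m=4,i=6: even sum, c = 34+24 = 58
m=5,i=2: odd sum, c = 58-2 = 56
m=5,i=3: even sum, c = 56+15 = 71
m=5,i=4: odd sum, c = 71-4 = 67
m=5,i=5: even sum, c = 67+25 = 92
m=5,i=6: odd sum, c = 92-6 = 86
m=5,i=7: even sum, c = 86+35 = 121
m=6,i=2: even sum, c = 121+12 = 133
m=6,i=3: odd sum, c = 133-3 = 130
m=6,i=4: even sum, c = 130+24 = 154
m=6,i=5: odd sum, c = 154-5 = 149
m=6,i=6: even sum, c = 149+36 = 185
m=6,i=7: odd sum, c = 185-7 = 178
m=6,i=8: even sum, c = 178+48 = 226

226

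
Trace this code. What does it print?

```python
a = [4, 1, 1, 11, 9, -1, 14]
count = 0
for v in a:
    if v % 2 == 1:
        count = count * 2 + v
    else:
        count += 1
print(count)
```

v=4: not odd, count = 0+1 = 1
v=1: odd, count = 1*2+1 = 3
v=1: odd, count = 3*2+1 = 7
v=11: odd, count = 7*2+11 = 25
v=9: odd, count = 25*2+9 = 59
v=-1: odd, count = 59*2+(-1) = 117
v=14: not odd, count = 117+1 = 118

118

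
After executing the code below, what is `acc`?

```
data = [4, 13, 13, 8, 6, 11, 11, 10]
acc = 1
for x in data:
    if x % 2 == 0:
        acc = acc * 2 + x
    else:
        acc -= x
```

-150

x=4: even, acc = 1*2+4 = 6
x=13: not even, acc = 6-13 = -7
x=13: not even, acc = (-7)-13 = -20
x=8: even, acc = (-20)*2+8 = -32
x=6: even, acc = (-32)*2+6 = -58
x=11: not even, acc = (-58)-11 = -69
x=11: not even, acc = (-69)-11 = -80
x=10: even, acc = (-80)*2+10 = -150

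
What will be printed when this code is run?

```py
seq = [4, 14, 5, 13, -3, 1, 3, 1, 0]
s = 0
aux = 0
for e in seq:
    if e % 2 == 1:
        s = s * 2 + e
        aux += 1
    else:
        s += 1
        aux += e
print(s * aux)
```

11616

e=4: not odd, s = 0+1 = 1; aux=4
e=14: not odd, s = 1+1 = 2; aux=18
e=5: odd, s = 2*2+5 = 9; aux=19
e=13: odd, s = 9*2+13 = 31; aux=20
e=-3: odd, s = 31*2+(-3) = 59; aux=21
e=1: odd, s = 59*2+1 = 119; aux=22
e=3: odd, s = 119*2+3 = 241; aux=23
e=1: odd, s = 241*2+1 = 483; aux=24
e=0: not odd, s = 483+1 = 484; aux=24
s*aux = 484*24 = 11616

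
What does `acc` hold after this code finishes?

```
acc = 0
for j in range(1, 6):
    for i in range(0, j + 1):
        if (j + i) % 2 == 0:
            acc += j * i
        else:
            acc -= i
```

j=1,i=0: odd sum, acc = 0-0 = 0
j=1,i=1: even sum, acc = 0+1 = 1
j=2,i=0: even sum, acc = 1+0 = 1
j=2,i=1: odd sum, acc = 1-1 = 0
j=2,i=2: even sum, acc = 0+4 = 4
j=3,i=0: odd sum, acc = 4-0 = 4
j=3,i=1: even sum, acc = 4+3 = 7
j=3,i=2: odd sum, acc = 7-2 = 5
j=3,i=3: even sum, acc = 5+9 = 14
j=4,i=0: even sum, acc = 14+0 = 14
j=4,i=1: odd sum, acc = 14-1 = 13
j=4,i=2: even sum, acc = 13+8 = 21
j=4,i=3: odd sum, acc = 21-3 = 18
j=4,i=4: even sum, acc = 18+16 = 34
j=5,i=0: odd sum, acc = 34-0 = 34
j=5,i=1: even sum, acc = 34+5 = 39
j=5,i=2: odd sum, acc = 39-2 = 37
j=5,i=3: even sum, acc = 37+15 = 52
j=5,i=4: odd sum, acc = 52-4 = 48
j=5,i=5: even sum, acc = 48+25 = 73

73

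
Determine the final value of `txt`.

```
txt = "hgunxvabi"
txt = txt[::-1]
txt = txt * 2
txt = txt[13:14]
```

'x'

reverse → 'ibavxnugh'
repeat ×2 → 'ibavxnughibavxnugh'
slice [13:14] → 'x'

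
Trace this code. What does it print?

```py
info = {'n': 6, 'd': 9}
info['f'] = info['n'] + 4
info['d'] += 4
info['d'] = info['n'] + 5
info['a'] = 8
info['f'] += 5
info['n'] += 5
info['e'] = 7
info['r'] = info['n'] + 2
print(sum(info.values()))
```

info['f'] = info['n']+4 = 10 → {'n': 6, 'd': 9, 'f': 10}
info['d'] = 9+4 = 13 → {'n': 6, 'd': 13, 'f': 10}
info['d'] = info['n']+5 = 11 → {'n': 6, 'd': 11, 'f': 10}
info['a'] = 8 → {'n': 6, 'd': 11, 'f': 10, 'a': 8}
info['f'] = 10+5 = 15 → {'n': 6, 'd': 11, 'f': 15, 'a': 8}
info['n'] = 6+5 = 11 → {'n': 11, 'd': 11, 'f': 15, 'a': 8}
info['e'] = 7 → {'n': 11, 'd': 11, 'f': 15, 'a': 8, 'e': 7}
info['r'] = info['n']+2 = 13 → {'n': 11, 'd': 11, 'f': 15, 'a': 8, 'e': 7, 'r': 13}
sum of values = 65

65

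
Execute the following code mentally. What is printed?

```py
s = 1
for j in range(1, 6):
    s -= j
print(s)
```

j=1: s = 1-1 = 0
j=2: s = 0-2 = -2
j=3: s = (-2)-3 = -5
j=4: s = (-5)-4 = -9
j=5: s = (-9)-5 = -14

-14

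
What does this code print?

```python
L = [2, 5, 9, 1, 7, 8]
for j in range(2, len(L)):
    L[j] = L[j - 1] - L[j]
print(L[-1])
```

j=2: L[2] = 5-9 = -4 → [2, 5, -4, 1, 7, 8]
j=3: L[3] = (-4)-1 = -5 → [2, 5, -4, -5, 7, 8]
j=4: L[4] = (-5)-7 = -12 → [2, 5, -4, -5, -12, 8]
j=5: L[5] = (-12)-8 = -20 → [2, 5, -4, -5, -12, -20]

-20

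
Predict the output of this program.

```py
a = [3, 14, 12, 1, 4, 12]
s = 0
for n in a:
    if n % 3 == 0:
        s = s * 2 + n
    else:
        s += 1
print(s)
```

n=3: %3==0, s = 0*2+3 = 3
n=14: not %3==0, s = 3+1 = 4
n=12: %3==0, s = 4*2+12 = 20
n=1: not %3==0, s = 20+1 = 21
n=4: not %3==0, s = 21+1 = 22
n=12: %3==0, s = 22*2+12 = 56

56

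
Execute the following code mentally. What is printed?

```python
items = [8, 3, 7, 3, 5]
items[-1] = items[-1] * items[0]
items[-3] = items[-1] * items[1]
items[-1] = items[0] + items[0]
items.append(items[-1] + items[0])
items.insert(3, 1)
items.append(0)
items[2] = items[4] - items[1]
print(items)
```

items[-1] = items[-1]*items[0] = 5*8 = 40 → [8, 3, 7, 3, 40]
items[-3] = items[-1]*items[1] = 40*3 = 120 → [8, 3, 120, 3, 40]
items[-1] = items[0]+items[0] = 8+8 = 16 → [8, 3, 120, 3, 16]
append items[-1]+items[0] = 16+8 = 24 → [8, 3, 120, 3, 16, 24]
insert 1 at 3 → [8, 3, 120, 1, 3, 16, 24]
append 0 → [8, 3, 120, 1, 3, 16, 24, 0]
items[2] = items[4]-items[1] = 3-3 = 0 → [8, 3, 0, 1, 3, 16, 24, 0]

[8, 3, 0, 1, 3, 16, 24, 0]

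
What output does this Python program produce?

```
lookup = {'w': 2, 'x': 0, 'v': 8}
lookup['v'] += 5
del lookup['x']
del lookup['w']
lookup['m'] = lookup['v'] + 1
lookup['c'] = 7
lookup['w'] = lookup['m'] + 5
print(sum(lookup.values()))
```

53

lookup['v'] = 8+5 = 13 → {'w': 2, 'x': 0, 'v': 13}
del 'x' → {'w': 2, 'v': 13}
del 'w' → {'v': 13}
lookup['m'] = lookup['v']+1 = 14 → {'v': 13, 'm': 14}
lookup['c'] = 7 → {'v': 13, 'm': 14, 'c': 7}
lookup['w'] = lookup['m']+5 = 19 → {'v': 13, 'm': 14, 'c': 7, 'w': 19}
sum of values = 53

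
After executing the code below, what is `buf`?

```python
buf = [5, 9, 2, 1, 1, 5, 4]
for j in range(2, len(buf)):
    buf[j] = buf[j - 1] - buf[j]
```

j=2: buf[2] = 9-2 = 7 → [5, 9, 7, 1, 1, 5, 4]
j=3: buf[3] = 7-1 = 6 → [5, 9, 7, 6, 1, 5, 4]
j=4: buf[4] = 6-1 = 5 → [5, 9, 7, 6, 5, 5, 4]
j=5: buf[5] = 5-5 = 0 → [5, 9, 7, 6, 5, 0, 4]
j=6: buf[6] = 0-4 = -4 → [5, 9, 7, 6, 5, 0, -4]

[5, 9, 7, 6, 5, 0, -4]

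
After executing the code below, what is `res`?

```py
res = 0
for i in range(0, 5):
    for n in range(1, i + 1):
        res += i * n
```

65

i=1,n=1: res = 0+1 = 1
i=2,n=1: res = 1+2 = 3
i=2,n=2: res = 3+4 = 7
i=3,n=1: res = 7+3 = 10
i=3,n=2: res = 10+6 = 16
i=3,n=3: res = 16+9 = 25
i=4,n=1: res = 25+4 = 29
i=4,n=2: res = 29+8 = 37
i=4,n=3: res = 37+12 = 49
i=4,n=4: res = 49+16 = 65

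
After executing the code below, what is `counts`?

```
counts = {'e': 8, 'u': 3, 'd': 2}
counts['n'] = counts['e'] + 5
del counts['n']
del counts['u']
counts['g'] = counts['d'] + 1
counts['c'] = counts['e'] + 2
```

counts['n'] = counts['e']+5 = 13 → {'e': 8, 'u': 3, 'd': 2, 'n': 13}
del 'n' → {'e': 8, 'u': 3, 'd': 2}
del 'u' → {'e': 8, 'd': 2}
counts['g'] = counts['d']+1 = 3 → {'e': 8, 'd': 2, 'g': 3}
counts['c'] = counts['e']+2 = 10 → {'e': 8, 'd': 2, 'g': 3, 'c': 10}

{'e': 8, 'd': 2, 'g': 3, 'c': 10}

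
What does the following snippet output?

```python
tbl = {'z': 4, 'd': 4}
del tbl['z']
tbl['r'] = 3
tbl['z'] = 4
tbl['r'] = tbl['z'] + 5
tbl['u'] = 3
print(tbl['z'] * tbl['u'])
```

del 'z' → {'d': 4}
tbl['r'] = 3 → {'d': 4, 'r': 3}
tbl['z'] = 4 → {'d': 4, 'r': 3, 'z': 4}
tbl['r'] = tbl['z']+5 = 9 → {'d': 4, 'r': 9, 'z': 4}
tbl['u'] = 3 → {'d': 4, 'r': 9, 'z': 4, 'u': 3}
tbl['z']*tbl['u'] = 4*3 = 12

12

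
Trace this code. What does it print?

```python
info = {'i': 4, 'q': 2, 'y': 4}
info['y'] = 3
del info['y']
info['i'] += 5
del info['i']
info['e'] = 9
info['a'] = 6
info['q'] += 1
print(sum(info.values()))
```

18

info['y'] = 3 → {'i': 4, 'q': 2, 'y': 3}
del 'y' → {'i': 4, 'q': 2}
info['i'] = 4+5 = 9 → {'i': 9, 'q': 2}
del 'i' → {'q': 2}
info['e'] = 9 → {'q': 2, 'e': 9}
info['a'] = 6 → {'q': 2, 'e': 9, 'a': 6}
info['q'] = 2+1 = 3 → {'q': 3, 'e': 9, 'a': 6}
sum of values = 18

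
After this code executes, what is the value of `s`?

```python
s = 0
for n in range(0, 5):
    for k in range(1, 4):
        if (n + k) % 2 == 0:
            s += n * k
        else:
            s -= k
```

12

n=0,k=1: odd sum, s = 0-1 = -1
n=0,k=2: even sum, s = (-1)+0 = -1
n=0,k=3: odd sum, s = (-1)-3 = -4
n=1,k=1: even sum, s = (-4)+1 = -3
n=1,k=2: odd sum, s = (-3)-2 = -5
n=1,k=3: even sum, s = (-5)+3 = -2
n=2,k=1: odd sum, s = (-2)-1 = -3
n=2,k=2: even sum, s = (-3)+4 = 1
n=2,k=3: odd sum, s = 1-3 = -2
n=3,k=1: even sum, s = (-2)+3 = 1
n=3,k=2: odd sum, s = 1-2 = -1
n=3,k=3: even sum, s = (-1)+9 = 8
n=4,k=1: odd sum, s = 8-1 = 7
n=4,k=2: even sum, s = 7+8 = 15
n=4,k=3: odd sum, s = 15-3 = 12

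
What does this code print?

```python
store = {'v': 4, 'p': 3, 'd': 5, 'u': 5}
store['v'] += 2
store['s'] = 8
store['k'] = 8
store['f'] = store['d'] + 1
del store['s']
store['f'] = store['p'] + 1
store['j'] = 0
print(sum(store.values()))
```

31

store['v'] = 4+2 = 6 → {'v': 6, 'p': 3, 'd': 5, 'u': 5}
store['s'] = 8 → {'v': 6, 'p': 3, 'd': 5, 'u': 5, 's': 8}
store['k'] = 8 → {'v': 6, 'p': 3, 'd': 5, 'u': 5, 's': 8, 'k': 8}
store['f'] = store['d']+1 = 6 → {'v': 6, 'p': 3, 'd': 5, 'u': 5, 's': 8, 'k': 8, 'f': 6}
del 's' → {'v': 6, 'p': 3, 'd': 5, 'u': 5, 'k': 8, 'f': 6}
store['f'] = store['p']+1 = 4 → {'v': 6, 'p': 3, 'd': 5, 'u': 5, 'k': 8, 'f': 4}
store['j'] = 0 → {'v': 6, 'p': 3, 'd': 5, 'u': 5, 'k': 8, 'f': 4, 'j': 0}
sum of values = 31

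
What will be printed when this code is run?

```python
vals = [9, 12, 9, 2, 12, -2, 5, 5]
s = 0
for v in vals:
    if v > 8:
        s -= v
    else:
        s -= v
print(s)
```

-52

v=9: >8, s = 0-9 = -9
v=12: >8, s = (-9)-12 = -21
v=9: >8, s = (-21)-9 = -30
v=2: not >8, s = (-30)-2 = -32
v=12: >8, s = (-32)-12 = -44
v=-2: not >8, s = (-44)-(-2) = -42
v=5: not >8, s = (-42)-5 = -47
v=5: not >8, s = (-47)-5 = -52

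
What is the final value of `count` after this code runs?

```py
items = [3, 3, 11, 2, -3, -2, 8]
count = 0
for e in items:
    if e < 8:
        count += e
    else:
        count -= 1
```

e=3: <8, count = 0+3 = 3
e=3: <8, count = 3+3 = 6
e=11: not <8, count = 6-1 = 5
e=2: <8, count = 5+2 = 7
e=-3: <8, count = 7+(-3) = 4
e=-2: <8, count = 4+(-2) = 2
e=8: not <8, count = 2-1 = 1

1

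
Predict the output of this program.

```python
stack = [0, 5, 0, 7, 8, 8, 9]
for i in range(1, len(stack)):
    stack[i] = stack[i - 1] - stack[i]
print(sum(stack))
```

-107

i=1: stack[1] = 0-5 = -5 → [0, -5, 0, 7, 8, 8, 9]
i=2: stack[2] = (-5)-0 = -5 → [0, -5, -5, 7, 8, 8, 9]
i=3: stack[3] = (-5)-7 = -12 → [0, -5, -5, -12, 8, 8, 9]
i=4: stack[4] = (-12)-8 = -20 → [0, -5, -5, -12, -20, 8, 9]
i=5: stack[5] = (-20)-8 = -28 → [0, -5, -5, -12, -20, -28, 9]
i=6: stack[6] = (-28)-9 = -37 → [0, -5, -5, -12, -20, -28, -37]
sum = -107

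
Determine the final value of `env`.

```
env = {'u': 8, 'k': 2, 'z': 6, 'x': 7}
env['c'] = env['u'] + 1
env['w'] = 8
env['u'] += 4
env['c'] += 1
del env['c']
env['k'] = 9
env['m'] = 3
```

{'u': 12, 'k': 9, 'z': 6, 'x': 7, 'w': 8, 'm': 3}

env['c'] = env['u']+1 = 9 → {'u': 8, 'k': 2, 'z': 6, 'x': 7, 'c': 9}
env['w'] = 8 → {'u': 8, 'k': 2, 'z': 6, 'x': 7, 'c': 9, 'w': 8}
env['u'] = 8+4 = 12 → {'u': 12, 'k': 2, 'z': 6, 'x': 7, 'c': 9, 'w': 8}
env['c'] = 9+1 = 10 → {'u': 12, 'k': 2, 'z': 6, 'x': 7, 'c': 10, 'w': 8}
del 'c' → {'u': 12, 'k': 2, 'z': 6, 'x': 7, 'w': 8}
env['k'] = 9 → {'u': 12, 'k': 9, 'z': 6, 'x': 7, 'w': 8}
env['m'] = 3 → {'u': 12, 'k': 9, 'z': 6, 'x': 7, 'w': 8, 'm': 3}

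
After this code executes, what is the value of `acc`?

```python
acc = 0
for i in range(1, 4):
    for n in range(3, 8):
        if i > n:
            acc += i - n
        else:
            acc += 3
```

i=1,n=3: not 1>3, acc = 0+3 = 3
i=1,n=4: not 1>4, acc = 3+3 = 6
i=1,n=5: not 1>5, acc = 6+3 = 9
i=1,n=6: not 1>6, acc = 9+3 = 12
i=1,n=7: not 1>7, acc = 12+3 = 15
i=2,n=3: not 2>3, acc = 15+3 = 18
i=2,n=4: not 2>4, acc = 18+3 = 21
i=2,n=5: not 2>5, acc = 21+3 = 24
i=2,n=6: not 2>6, acc = 24+3 = 27
i=2,n=7: not 2>7, acc = 27+3 = 30
i=3,n=3: not 3>3, acc = 30+3 = 33
i=3,n=4: not 3>4, acc = 33+3 = 36
i=3,n=5: not 3>5, acc = 36+3 = 39
i=3,n=6: not 3>6, acc = 39+3 = 42
i=3,n=7: not 3>7, acc = 42+3 = 45

45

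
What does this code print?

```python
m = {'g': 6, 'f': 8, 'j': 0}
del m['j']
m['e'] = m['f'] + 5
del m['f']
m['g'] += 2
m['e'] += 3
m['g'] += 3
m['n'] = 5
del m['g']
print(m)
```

del 'j' → {'g': 6, 'f': 8}
m['e'] = m['f']+5 = 13 → {'g': 6, 'f': 8, 'e': 13}
del 'f' → {'g': 6, 'e': 13}
m['g'] = 6+2 = 8 → {'g': 8, 'e': 13}
m['e'] = 13+3 = 16 → {'g': 8, 'e': 16}
m['g'] = 8+3 = 11 → {'g': 11, 'e': 16}
m['n'] = 5 → {'g': 11, 'e': 16, 'n': 5}
del 'g' → {'e': 16, 'n': 5}

{'e': 16, 'n': 5}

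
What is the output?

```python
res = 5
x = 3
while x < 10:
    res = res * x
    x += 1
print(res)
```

x=3: res = 5*3 = 15
x=4: res = 15*4 = 60
x=5: res = 60*5 = 300
x=6: res = 300*6 = 1800
x=7: res = 1800*7 = 12600
x=8: res = 12600*8 = 100800
x=9: res = 100800*9 = 907200

907200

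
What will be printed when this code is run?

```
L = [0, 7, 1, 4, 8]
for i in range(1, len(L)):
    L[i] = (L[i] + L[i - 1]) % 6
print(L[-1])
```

i=1: L[1] = (7+0)%6 = 1 → [0, 1, 1, 4, 8]
i=2: L[2] = (1+1)%6 = 2 → [0, 1, 2, 4, 8]
i=3: L[3] = (4+2)%6 = 0 → [0, 1, 2, 0, 8]
i=4: L[4] = (8+0)%6 = 2 → [0, 1, 2, 0, 2]

2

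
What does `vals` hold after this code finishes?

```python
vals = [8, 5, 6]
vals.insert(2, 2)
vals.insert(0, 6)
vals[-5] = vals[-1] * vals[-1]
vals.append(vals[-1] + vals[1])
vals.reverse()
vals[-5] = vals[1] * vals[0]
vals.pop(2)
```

[14, 84, 5, 8, 36]

insert 2 at 2 → [8, 5, 2, 6]
insert 6 at 0 → [6, 8, 5, 2, 6]
vals[-5] = vals[-1]*vals[-1] = 6*6 = 36 → [36, 8, 5, 2, 6]
append vals[-1]+vals[1] = 6+8 = 14 → [36, 8, 5, 2, 6, 14]
reverse → [14, 6, 2, 5, 8, 36]
vals[-5] = vals[1]*vals[0] = 6*14 = 84 → [14, 84, 2, 5, 8, 36]
pop(2) removes 2 → [14, 84, 5, 8, 36]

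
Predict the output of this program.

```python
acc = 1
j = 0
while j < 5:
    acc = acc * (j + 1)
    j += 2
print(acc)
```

j=0: acc = 1*1 = 1
j=2: acc = 1*3 = 3
j=4: acc = 3*5 = 15

15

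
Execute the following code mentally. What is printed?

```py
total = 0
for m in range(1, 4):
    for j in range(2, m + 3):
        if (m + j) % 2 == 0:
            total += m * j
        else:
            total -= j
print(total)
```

28

m=1,j=2: odd sum, total = 0-2 = -2
m=1,j=3: even sum, total = (-2)+3 = 1
m=2,j=2: even sum, total = 1+4 = 5
m=2,j=3: odd sum, total = 5-3 = 2
m=2,j=4: even sum, total = 2+8 = 10
m=3,j=2: odd sum, total = 10-2 = 8
m=3,j=3: even sum, total = 8+9 = 17
m=3,j=4: odd sum, total = 17-4 = 13
m=3,j=5: even sum, total = 13+15 = 28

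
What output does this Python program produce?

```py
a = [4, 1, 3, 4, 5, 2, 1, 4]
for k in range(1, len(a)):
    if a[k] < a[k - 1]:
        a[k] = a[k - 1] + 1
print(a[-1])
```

k=1: 1<4, a[1] = 4+1 = 5 → [4, 5, 3, 4, 5, 2, 1, 4]
k=2: 3<5, a[2] = 5+1 = 6 → [4, 5, 6, 4, 5, 2, 1, 4]
k=3: 4<6, a[3] = 6+1 = 7 → [4, 5, 6, 7, 5, 2, 1, 4]
k=4: 5<7, a[4] = 7+1 = 8 → [4, 5, 6, 7, 8, 2, 1, 4]
k=5: 2<8, a[5] = 8+1 = 9 → [4, 5, 6, 7, 8, 9, 1, 4]
k=6: 1<9, a[6] = 9+1 = 10 → [4, 5, 6, 7, 8, 9, 10, 4]
k=7: 4<10, a[7] = 10+1 = 11 → [4, 5, 6, 7, 8, 9, 10, 11]

11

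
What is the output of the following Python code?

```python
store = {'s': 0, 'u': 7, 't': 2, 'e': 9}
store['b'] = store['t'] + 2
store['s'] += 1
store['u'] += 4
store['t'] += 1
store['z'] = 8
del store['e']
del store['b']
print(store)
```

store['b'] = store['t']+2 = 4 → {'s': 0, 'u': 7, 't': 2, 'e': 9, 'b': 4}
store['s'] = 0+1 = 1 → {'s': 1, 'u': 7, 't': 2, 'e': 9, 'b': 4}
store['u'] = 7+4 = 11 → {'s': 1, 'u': 11, 't': 2, 'e': 9, 'b': 4}
store['t'] = 2+1 = 3 → {'s': 1, 'u': 11, 't': 3, 'e': 9, 'b': 4}
store['z'] = 8 → {'s': 1, 'u': 11, 't': 3, 'e': 9, 'b': 4, 'z': 8}
del 'e' → {'s': 1, 'u': 11, 't': 3, 'b': 4, 'z': 8}
del 'b' → {'s': 1, 'u': 11, 't': 3, 'z': 8}

{'s': 1, 'u': 11, 't': 3, 'z': 8}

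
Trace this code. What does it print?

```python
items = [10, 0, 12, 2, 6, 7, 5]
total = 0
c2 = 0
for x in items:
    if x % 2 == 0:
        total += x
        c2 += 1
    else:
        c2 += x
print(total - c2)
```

x=10: even, total = 0+10 = 10; c2=1
x=0: even, total = 10+0 = 10; c2=2
x=12: even, total = 10+12 = 22; c2=3
x=2: even, total = 22+2 = 24; c2=4
x=6: even, total = 24+6 = 30; c2=5
x=7: not even; c2=12
x=5: not even; c2=17
total-c2 = 30-17 = 13

13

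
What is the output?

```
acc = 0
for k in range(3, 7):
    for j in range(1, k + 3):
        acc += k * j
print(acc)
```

485

k=3,j=1: acc = 0+3 = 3
k=3,j=2: acc = 3+6 = 9
k=3,j=3: acc = 9+9 = 18
k=3,j=4: acc = 18+12 = 30
k=3,j=5: acc = 30+15 = 45
k=4,j=1: acc = 45+4 = 49
k=4,j=2: acc = 49+8 = 57
k=4,j=3: acc = 57+12 = 69
k=4,j=4: acc = 69+16 = 85
k=4,j=5: acc = 85+20 = 105
k=4,j=6: acc = 105+24 = 129
k=5,j=1: acc = 129+5 = 134
k=5,j=2: acc = 134+10 = 144
k=5,j=3: acc = 144+15 = 159
k=5,j=4: acc = 159+20 = 179
k=5,j=5: acc = 179+25 = 204
k=5,j=6: acc = 204+30 = 234
k=5,j=7: acc = 234+35 = 269
k=6,j=1: acc = 269+6 = 275
k=6,j=2: acc = 275+12 = 287
k=6,j=3: acc = 287+18 = 305
k=6,j=4: acc = 305+24 = 329
k=6,j=5: acc = 329+30 = 359
k=6,j=6: acc = 359+36 = 395
k=6,j=7: acc = 395+42 = 437
k=6,j=8: acc = 437+48 = 485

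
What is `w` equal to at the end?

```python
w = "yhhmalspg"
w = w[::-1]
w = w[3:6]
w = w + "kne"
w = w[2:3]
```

'm'

reverse → 'gpslamhhy'
slice [3:6] → 'lam'
+ 'kne' → 'lamkne'
slice [2:3] → 'm'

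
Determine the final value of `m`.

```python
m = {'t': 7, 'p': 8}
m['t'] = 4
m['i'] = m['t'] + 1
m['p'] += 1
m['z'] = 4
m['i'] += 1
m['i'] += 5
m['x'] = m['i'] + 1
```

m['t'] = 4 → {'t': 4, 'p': 8}
m['i'] = m['t']+1 = 5 → {'t': 4, 'p': 8, 'i': 5}
m['p'] = 8+1 = 9 → {'t': 4, 'p': 9, 'i': 5}
m['z'] = 4 → {'t': 4, 'p': 9, 'i': 5, 'z': 4}
m['i'] = 5+1 = 6 → {'t': 4, 'p': 9, 'i': 6, 'z': 4}
m['i'] = 6+5 = 11 → {'t': 4, 'p': 9, 'i': 11, 'z': 4}
m['x'] = m['i']+1 = 12 → {'t': 4, 'p': 9, 'i': 11, 'z': 4, 'x': 12}

{'t': 4, 'p': 9, 'i': 11, 'z': 4, 'x': 12}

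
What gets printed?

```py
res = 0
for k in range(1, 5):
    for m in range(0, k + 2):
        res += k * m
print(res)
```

105

k=1,m=0: res = 0+0 = 0
k=1,m=1: res = 0+1 = 1
k=1,m=2: res = 1+2 = 3
k=2,m=0: res = 3+0 = 3
k=2,m=1: res = 3+2 = 5
k=2,m=2: res = 5+4 = 9
k=2,m=3: res = 9+6 = 15
k=3,m=0: res = 15+0 = 15
k=3,m=1: res = 15+3 = 18
k=3,m=2: res = 18+6 = 24
k=3,m=3: res = 24+9 = 33
k=3,m=4: res = 33+12 = 45
k=4,m=0: res = 45+0 = 45
k=4,m=1: res = 45+4 = 49
k=4,m=2: res = 49+8 = 57
k=4,m=3: res = 57+12 = 69
k=4,m=4: res = 69+16 = 85
k=4,m=5: res = 85+20 = 105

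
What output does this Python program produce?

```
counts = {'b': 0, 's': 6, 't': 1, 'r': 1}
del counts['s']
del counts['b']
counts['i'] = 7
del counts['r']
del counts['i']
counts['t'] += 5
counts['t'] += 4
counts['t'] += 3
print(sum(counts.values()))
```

del 's' → {'b': 0, 't': 1, 'r': 1}
del 'b' → {'t': 1, 'r': 1}
counts['i'] = 7 → {'t': 1, 'r': 1, 'i': 7}
del 'r' → {'t': 1, 'i': 7}
del 'i' → {'t': 1}
counts['t'] = 1+5 = 6 → {'t': 6}
counts['t'] = 6+4 = 10 → {'t': 10}
counts['t'] = 10+3 = 13 → {'t': 13}
sum of values = 13

13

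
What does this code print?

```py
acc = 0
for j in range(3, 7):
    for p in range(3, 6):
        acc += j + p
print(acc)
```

j=3,p=3: acc = 0+6 = 6
j=3,p=4: acc = 6+7 = 13
j=3,p=5: acc = 13+8 = 21
j=4,p=3: acc = 21+7 = 28
j=4,p=4: acc = 28+8 = 36
j=4,p=5: acc = 36+9 = 45
j=5,p=3: acc = 45+8 = 53
j=5,p=4: acc = 53+9 = 62
j=5,p=5: acc = 62+10 = 72
j=6,p=3: acc = 72+9 = 81
j=6,p=4: acc = 81+10 = 91
j=6,p=5: acc = 91+11 = 102

102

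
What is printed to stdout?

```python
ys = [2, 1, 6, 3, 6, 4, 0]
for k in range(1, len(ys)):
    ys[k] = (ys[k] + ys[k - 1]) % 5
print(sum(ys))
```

k=1: ys[1] = (1+2)%5 = 3 → [2, 3, 6, 3, 6, 4, 0]
k=2: ys[2] = (6+3)%5 = 4 → [2, 3, 4, 3, 6, 4, 0]
k=3: ys[3] = (3+4)%5 = 2 → [2, 3, 4, 2, 6, 4, 0]
k=4: ys[4] = (6+2)%5 = 3 → [2, 3, 4, 2, 3, 4, 0]
k=5: ys[5] = (4+3)%5 = 2 → [2, 3, 4, 2, 3, 2, 0]
k=6: ys[6] = (0+2)%5 = 2 → [2, 3, 4, 2, 3, 2, 2]
sum = 18

18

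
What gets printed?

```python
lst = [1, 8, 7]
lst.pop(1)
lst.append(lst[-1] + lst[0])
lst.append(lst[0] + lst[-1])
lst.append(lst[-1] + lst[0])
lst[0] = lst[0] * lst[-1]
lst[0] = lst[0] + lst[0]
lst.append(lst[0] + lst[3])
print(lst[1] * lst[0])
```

pop(1) removes 8 → [1, 7]
append lst[-1]+lst[0] = 7+1 = 8 → [1, 7, 8]
append lst[0]+lst[-1] = 1+8 = 9 → [1, 7, 8, 9]
append lst[-1]+lst[0] = 9+1 = 10 → [1, 7, 8, 9, 10]
lst[0] = lst[0]*lst[-1] = 1*10 = 10 → [10, 7, 8, 9, 10]
lst[0] = lst[0]+lst[0] = 10+10 = 20 → [20, 7, 8, 9, 10]
append lst[0]+lst[3] = 20+9 = 29 → [20, 7, 8, 9, 10, 29]
lst[1]*lst[0] = 7*20 = 140

140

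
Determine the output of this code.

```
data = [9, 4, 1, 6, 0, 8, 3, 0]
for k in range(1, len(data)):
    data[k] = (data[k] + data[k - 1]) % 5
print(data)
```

[9, 3, 4, 0, 0, 3, 1, 1]

k=1: data[1] = (4+9)%5 = 3 → [9, 3, 1, 6, 0, 8, 3, 0]
k=2: data[2] = (1+3)%5 = 4 → [9, 3, 4, 6, 0, 8, 3, 0]
k=3: data[3] = (6+4)%5 = 0 → [9, 3, 4, 0, 0, 8, 3, 0]
k=4: data[4] = (0+0)%5 = 0 → [9, 3, 4, 0, 0, 8, 3, 0]
k=5: data[5] = (8+0)%5 = 3 → [9, 3, 4, 0, 0, 3, 3, 0]
k=6: data[6] = (3+3)%5 = 1 → [9, 3, 4, 0, 0, 3, 1, 0]
k=7: data[7] = (0+1)%5 = 1 → [9, 3, 4, 0, 0, 3, 1, 1]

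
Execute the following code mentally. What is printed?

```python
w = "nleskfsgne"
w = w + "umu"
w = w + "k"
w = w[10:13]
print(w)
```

umu

+ 'umu' → 'nleskfsgneumu'
+ 'k' → 'nleskfsgneumuk'
slice [10:13] → 'umu'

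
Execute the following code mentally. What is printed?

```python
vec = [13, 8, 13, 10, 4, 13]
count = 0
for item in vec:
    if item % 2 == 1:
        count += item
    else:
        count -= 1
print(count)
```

36

item=13: odd, count = 0+13 = 13
item=8: not odd, count = 13-1 = 12
item=13: odd, count = 12+13 = 25
item=10: not odd, count = 25-1 = 24
item=4: not odd, count = 24-1 = 23
item=13: odd, count = 23+13 = 36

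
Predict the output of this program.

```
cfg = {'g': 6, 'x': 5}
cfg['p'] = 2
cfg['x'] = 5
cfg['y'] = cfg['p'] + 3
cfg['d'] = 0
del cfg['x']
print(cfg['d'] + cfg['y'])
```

cfg['p'] = 2 → {'g': 6, 'x': 5, 'p': 2}
cfg['x'] = 5 → {'g': 6, 'x': 5, 'p': 2}
cfg['y'] = cfg['p']+3 = 5 → {'g': 6, 'x': 5, 'p': 2, 'y': 5}
cfg['d'] = 0 → {'g': 6, 'x': 5, 'p': 2, 'y': 5, 'd': 0}
del 'x' → {'g': 6, 'p': 2, 'y': 5, 'd': 0}
cfg['d']+cfg['y'] = 0+5 = 5

5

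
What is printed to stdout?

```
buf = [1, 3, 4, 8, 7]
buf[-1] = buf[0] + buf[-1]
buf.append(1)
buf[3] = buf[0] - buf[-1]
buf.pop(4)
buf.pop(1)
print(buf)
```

[1, 4, 0, 1]

buf[-1] = buf[0]+buf[-1] = 1+7 = 8 → [1, 3, 4, 8, 8]
append 1 → [1, 3, 4, 8, 8, 1]
buf[3] = buf[0]-buf[-1] = 1-1 = 0 → [1, 3, 4, 0, 8, 1]
pop(4) removes 8 → [1, 3, 4, 0, 1]
pop(1) removes 3 → [1, 4, 0, 1]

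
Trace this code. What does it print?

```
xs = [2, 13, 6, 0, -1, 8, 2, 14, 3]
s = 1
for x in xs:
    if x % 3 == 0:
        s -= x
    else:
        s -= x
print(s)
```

x=2: not %3==0, s = 1-2 = -1
x=13: not %3==0, s = (-1)-13 = -14
x=6: %3==0, s = (-14)-6 = -20
x=0: %3==0, s = (-20)-0 = -20
x=-1: not %3==0, s = (-20)-(-1) = -19
x=8: not %3==0, s = (-19)-8 = -27
x=2: not %3==0, s = (-27)-2 = -29
x=14: not %3==0, s = (-29)-14 = -43
x=3: %3==0, s = (-43)-3 = -46

-46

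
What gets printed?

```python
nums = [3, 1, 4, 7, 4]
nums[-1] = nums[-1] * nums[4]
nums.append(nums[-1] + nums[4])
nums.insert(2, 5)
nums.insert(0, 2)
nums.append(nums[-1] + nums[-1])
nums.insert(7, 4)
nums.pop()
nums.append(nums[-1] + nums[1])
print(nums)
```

nums[-1] = nums[-1]*nums[4] = 4*4 = 16 → [3, 1, 4, 7, 16]
append nums[-1]+nums[4] = 16+16 = 32 → [3, 1, 4, 7, 16, 32]
insert 5 at 2 → [3, 1, 5, 4, 7, 16, 32]
insert 2 at 0 → [2, 3, 1, 5, 4, 7, 16, 32]
append nums[-1]+nums[-1] = 32+32 = 64 → [2, 3, 1, 5, 4, 7, 16, 32, 64]
insert 4 at 7 → [2, 3, 1, 5, 4, 7, 16, 4, 32, 64]
pop() removes 64 → [2, 3, 1, 5, 4, 7, 16, 4, 32]
append nums[-1]+nums[1] = 32+3 = 35 → [2, 3, 1, 5, 4, 7, 16, 4, 32, 35]

[2, 3, 1, 5, 4, 7, 16, 4, 32, 35]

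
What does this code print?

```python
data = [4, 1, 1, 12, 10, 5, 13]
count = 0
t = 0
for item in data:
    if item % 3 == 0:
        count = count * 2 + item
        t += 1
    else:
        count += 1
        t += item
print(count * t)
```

735

item=4: not %3==0, count = 0+1 = 1; t=4
item=1: not %3==0, count = 1+1 = 2; t=5
item=1: not %3==0, count = 2+1 = 3; t=6
item=12: %3==0, count = 3*2+12 = 18; t=7
item=10: not %3==0, count = 18+1 = 19; t=17
item=5: not %3==0, count = 19+1 = 20; t=22
item=13: not %3==0, count = 20+1 = 21; t=35
count*t = 21*35 = 735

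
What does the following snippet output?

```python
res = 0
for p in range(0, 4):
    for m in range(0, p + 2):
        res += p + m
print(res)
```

p=0,m=0: res = 0+0 = 0
p=0,m=1: res = 0+1 = 1
p=1,m=0: res = 1+1 = 2
p=1,m=1: res = 2+2 = 4
p=1,m=2: res = 4+3 = 7
p=2,m=0: res = 7+2 = 9
p=2,m=1: res = 9+3 = 12
p=2,m=2: res = 12+4 = 16
p=2,m=3: res = 16+5 = 21
p=3,m=0: res = 21+3 = 24
p=3,m=1: res = 24+4 = 28
p=3,m=2: res = 28+5 = 33
p=3,m=3: res = 33+6 = 39
p=3,m=4: res = 39+7 = 46

46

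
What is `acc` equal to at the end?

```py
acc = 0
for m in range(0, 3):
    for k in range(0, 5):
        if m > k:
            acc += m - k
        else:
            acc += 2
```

28

m=0,k=0: not 0>0, acc = 0+2 = 2
m=0,k=1: not 0>1, acc = 2+2 = 4
m=0,k=2: not 0>2, acc = 4+2 = 6
m=0,k=3: not 0>3, acc = 6+2 = 8
m=0,k=4: not 0>4, acc = 8+2 = 10
m=1,k=0: 1>0, acc = 10+1 = 11
m=1,k=1: not 1>1, acc = 11+2 = 13
m=1,k=2: not 1>2, acc = 13+2 = 15
m=1,k=3: not 1>3, acc = 15+2 = 17
m=1,k=4: not 1>4, acc = 17+2 = 19
m=2,k=0: 2>0, acc = 19+2 = 21
m=2,k=1: 2>1, acc = 21+1 = 22
m=2,k=2: not 2>2, acc = 22+2 = 24
m=2,k=3: not 2>3, acc = 24+2 = 26
m=2,k=4: not 2>4, acc = 26+2 = 28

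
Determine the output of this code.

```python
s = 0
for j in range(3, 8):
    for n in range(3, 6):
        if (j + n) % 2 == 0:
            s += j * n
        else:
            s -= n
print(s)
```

132

j=3,n=3: even sum, s = 0+9 = 9
j=3,n=4: odd sum, s = 9-4 = 5
j=3,n=5: even sum, s = 5+15 = 20
j=4,n=3: odd sum, s = 20-3 = 17
j=4,n=4: even sum, s = 17+16 = 33
j=4,n=5: odd sum, s = 33-5 = 28
j=5,n=3: even sum, s = 28+15 = 43
j=5,n=4: odd sum, s = 43-4 = 39
j=5,n=5: even sum, s = 39+25 = 64
j=6,n=3: odd sum, s = 64-3 = 61
j=6,n=4: even sum, s = 61+24 = 85
j=6,n=5: odd sum, s = 85-5 = 80
j=7,n=3: even sum, s = 80+21 = 101
j=7,n=4: odd sum, s = 101-4 = 97
j=7,n=5: even sum, s = 97+35 = 132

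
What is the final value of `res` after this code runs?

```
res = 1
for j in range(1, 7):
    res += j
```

22

j=1: res = 1+1 = 2
j=2: res = 2+2 = 4
j=3: res = 4+3 = 7
j=4: res = 7+4 = 11
j=5: res = 11+5 = 16
j=6: res = 16+6 = 22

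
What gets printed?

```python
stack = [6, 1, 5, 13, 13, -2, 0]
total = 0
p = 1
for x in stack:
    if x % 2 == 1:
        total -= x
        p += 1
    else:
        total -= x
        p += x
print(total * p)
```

-324

x=6: not odd, total = 0-6 = -6; p=7
x=1: odd, total = (-6)-1 = -7; p=8
x=5: odd, total = (-7)-5 = -12; p=9
x=13: odd, total = (-12)-13 = -25; p=10
x=13: odd, total = (-25)-13 = -38; p=11
x=-2: not odd, total = (-38)-(-2) = -36; p=9
x=0: not odd, total = (-36)-0 = -36; p=9
total*p = (-36)*9 = -324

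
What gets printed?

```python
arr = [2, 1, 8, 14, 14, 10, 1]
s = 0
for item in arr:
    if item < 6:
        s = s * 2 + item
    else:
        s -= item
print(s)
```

item=2: <6, s = 0*2+2 = 2
item=1: <6, s = 2*2+1 = 5
item=8: not <6, s = 5-8 = -3
item=14: not <6, s = (-3)-14 = -17
item=14: not <6, s = (-17)-14 = -31
item=10: not <6, s = (-31)-10 = -41
item=1: <6, s = (-41)*2+1 = -81

-81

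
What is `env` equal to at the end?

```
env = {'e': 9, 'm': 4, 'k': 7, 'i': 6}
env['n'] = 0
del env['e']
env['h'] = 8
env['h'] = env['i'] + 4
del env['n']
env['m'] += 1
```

env['n'] = 0 → {'e': 9, 'm': 4, 'k': 7, 'i': 6, 'n': 0}
del 'e' → {'m': 4, 'k': 7, 'i': 6, 'n': 0}
env['h'] = 8 → {'m': 4, 'k': 7, 'i': 6, 'n': 0, 'h': 8}
env['h'] = env['i']+4 = 10 → {'m': 4, 'k': 7, 'i': 6, 'n': 0, 'h': 10}
del 'n' → {'m': 4, 'k': 7, 'i': 6, 'h': 10}
env['m'] = 4+1 = 5 → {'m': 5, 'k': 7, 'i': 6, 'h': 10}

{'m': 5, 'k': 7, 'i': 6, 'h': 10}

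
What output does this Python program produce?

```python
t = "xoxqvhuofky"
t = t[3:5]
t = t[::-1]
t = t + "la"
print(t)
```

slice [3:5] → 'qv'
reverse → 'vq'
+ 'la' → 'vqla'

vqla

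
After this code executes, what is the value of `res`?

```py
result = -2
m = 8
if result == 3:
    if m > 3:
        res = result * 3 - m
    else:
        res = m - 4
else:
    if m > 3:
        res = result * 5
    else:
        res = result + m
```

-10

result=-2, m=8
result == 3 is False; m > 3 is True
→ res = result * 5 = -10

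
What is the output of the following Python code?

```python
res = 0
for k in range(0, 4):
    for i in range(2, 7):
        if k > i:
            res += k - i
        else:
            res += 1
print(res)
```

k=0,i=2: not 0>2, res = 0+1 = 1
k=0,i=3: not 0>3, res = 1+1 = 2
k=0,i=4: not 0>4, res = 2+1 = 3
k=0,i=5: not 0>5, res = 3+1 = 4
k=0,i=6: not 0>6, res = 4+1 = 5
k=1,i=2: not 1>2, res = 5+1 = 6
k=1,i=3: not 1>3, res = 6+1 = 7
k=1,i=4: not 1>4, res = 7+1 = 8
k=1,i=5: not 1>5, res = 8+1 = 9
k=1,i=6: not 1>6, res = 9+1 = 10
k=2,i=2: not 2>2, res = 10+1 = 11
k=2,i=3: not 2>3, res = 11+1 = 12
k=2,i=4: not 2>4, res = 12+1 = 13
k=2,i=5: not 2>5, res = 13+1 = 14
k=2,i=6: not 2>6, res = 14+1 = 15
k=3,i=2: 3>2, res = 15+1 = 16
k=3,i=3: not 3>3, res = 16+1 = 17
k=3,i=4: not 3>4, res = 17+1 = 18
k=3,i=5: not 3>5, res = 18+1 = 19
k=3,i=6: not 3>6, res = 19+1 = 20

20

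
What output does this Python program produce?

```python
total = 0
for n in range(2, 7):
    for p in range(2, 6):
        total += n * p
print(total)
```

n=2,p=2: total = 0+4 = 4
n=2,p=3: total = 4+6 = 10
n=2,p=4: total = 10+8 = 18
n=2,p=5: total = 18+10 = 28
n=3,p=2: total = 28+6 = 34
n=3,p=3: total = 34+9 = 43
n=3,p=4: total = 43+12 = 55
n=3,p=5: total = 55+15 = 70
n=4,p=2: total = 70+8 = 78
n=4,p=3: total = 78+12 = 90
n=4,p=4: total = 90+16 = 106
n=4,p=5: total = 106+20 = 126
n=5,p=2: total = 126+10 = 136
n=5,p=3: total = 136+15 = 151
n=5,p=4: total = 151+20 = 171
n=5,p=5: total = 171+25 = 196
n=6,p=2: total = 196+12 = 208
n=6,p=3: total = 208+18 = 226
n=6,p=4: total = 226+24 = 250
n=6,p=5: total = 250+30 = 280

280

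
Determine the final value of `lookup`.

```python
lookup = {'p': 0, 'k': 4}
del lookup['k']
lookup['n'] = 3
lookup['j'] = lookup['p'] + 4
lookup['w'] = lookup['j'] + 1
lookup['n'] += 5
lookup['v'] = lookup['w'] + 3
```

del 'k' → {'p': 0}
lookup['n'] = 3 → {'p': 0, 'n': 3}
lookup['j'] = lookup['p']+4 = 4 → {'p': 0, 'n': 3, 'j': 4}
lookup['w'] = lookup['j']+1 = 5 → {'p': 0, 'n': 3, 'j': 4, 'w': 5}
lookup['n'] = 3+5 = 8 → {'p': 0, 'n': 8, 'j': 4, 'w': 5}
lookup['v'] = lookup['w']+3 = 8 → {'p': 0, 'n': 8, 'j': 4, 'w': 5, 'v': 8}

{'p': 0, 'n': 8, 'j': 4, 'w': 5, 'v': 8}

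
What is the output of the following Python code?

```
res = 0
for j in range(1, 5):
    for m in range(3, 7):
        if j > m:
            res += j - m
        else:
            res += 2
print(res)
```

j=1,m=3: not 1>3, res = 0+2 = 2
j=1,m=4: not 1>4, res = 2+2 = 4
j=1,m=5: not 1>5, res = 4+2 = 6
j=1,m=6: not 1>6, res = 6+2 = 8
j=2,m=3: not 2>3, res = 8+2 = 10
j=2,m=4: not 2>4, res = 10+2 = 12
j=2,m=5: not 2>5, res = 12+2 = 14
j=2,m=6: not 2>6, res = 14+2 = 16
j=3,m=3: not 3>3, res = 16+2 = 18
j=3,m=4: not 3>4, res = 18+2 = 20
j=3,m=5: not 3>5, res = 20+2 = 22
j=3,m=6: not 3>6, res = 22+2 = 24
j=4,m=3: 4>3, res = 24+1 = 25
j=4,m=4: not 4>4, res = 25+2 = 27
j=4,m=5: not 4>5, res = 27+2 = 29
j=4,m=6: not 4>6, res = 29+2 = 31

31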